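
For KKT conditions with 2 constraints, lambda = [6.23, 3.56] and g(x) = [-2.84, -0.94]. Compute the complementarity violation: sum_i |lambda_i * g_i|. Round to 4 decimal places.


KKT complementary slackness check:
lambda_1 * g_1 = 6.23 * -2.84 = -17.6932
lambda_2 * g_2 = 3.56 * -0.94 = -3.3464
Total violation = 17.6932 + 3.3464 = 21.0396


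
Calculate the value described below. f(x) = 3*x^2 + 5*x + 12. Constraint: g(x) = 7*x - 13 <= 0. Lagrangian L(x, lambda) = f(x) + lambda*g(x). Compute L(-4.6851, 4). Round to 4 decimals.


Step 1: Evaluate f(x).
f(-4.6851) = 3*(-4.6851)^2 + 5*(-4.6851) + 12 = 54.425
Step 2: Evaluate g(x).
g(-4.6851) = 7*-4.6851 - 13 = -45.7957
Step 3: Compute Lagrangian.
L = 54.425 + 4*-45.7957 = -128.7578


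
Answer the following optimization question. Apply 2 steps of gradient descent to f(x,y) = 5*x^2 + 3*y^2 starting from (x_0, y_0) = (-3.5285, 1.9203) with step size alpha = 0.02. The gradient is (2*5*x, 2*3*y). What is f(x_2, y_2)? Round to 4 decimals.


Gradient descent on f(x,y) = 5*x^2 + 3*y^2.
Starting point: (-3.5285, 1.9203), alpha = 0.02
Step 1: grad_x = 2*5*-3.5285 = -35.285, grad_y = 2*3*1.9203 = 11.5218
  x_1 = -3.5285 - 0.02*-35.285 = -2.8228
  y_1 = 1.9203 - 0.02*11.5218 = 1.6899
Step 2: grad_x = 2*5*-2.8228 = -28.228, grad_y = 2*3*1.6899 = 10.1392
  x_2 = -2.8228 - 0.02*-28.228 = -2.2582
  y_2 = 1.6899 - 0.02*10.1392 = 1.4871
f(-2.2582, 1.4871) = 5*(-2.2582)^2 + 3*1.4871^2 = 32.1325


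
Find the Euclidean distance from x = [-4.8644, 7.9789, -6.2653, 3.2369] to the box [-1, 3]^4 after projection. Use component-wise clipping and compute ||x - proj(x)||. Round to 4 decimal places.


Project each component onto [-1, 3].
clip(-4.8644) = -1.0, clip(7.9789) = 3.0, clip(-6.2653) = -1.0, clip(3.2369) = 3.0
Projection = [-1.0, 3.0, -1.0, 3.0]
Squared diffs: [14.9336, 24.7894, 27.7234, 0.0561]
Distance = sqrt(67.5025) = 8.216


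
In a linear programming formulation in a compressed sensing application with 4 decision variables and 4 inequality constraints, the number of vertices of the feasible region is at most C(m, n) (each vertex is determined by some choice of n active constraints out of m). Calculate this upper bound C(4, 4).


Each vertex corresponds to some choice of n active constraints out of m, so the number of vertices is at most C(m, n) = m! / (n!(m-n)!).
m = 4, n = 4
Numerator: 4 * 3 * 2 * 1
Denominator: 4! = 24
C(4, 4) = 1


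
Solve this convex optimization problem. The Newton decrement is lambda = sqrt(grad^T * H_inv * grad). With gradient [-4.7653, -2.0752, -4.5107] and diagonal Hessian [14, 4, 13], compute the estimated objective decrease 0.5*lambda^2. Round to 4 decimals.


Step 1: H is diagonal, so H^(-1) * g = [-0.3404, -0.5188, -0.347].
Step 2: g^T H^(-1) g = sum_i g_i^2 / H_ii
  = (-4.7653)^2/14 + (-2.0752)^2/4 + (-4.5107)^2/13
  = 1.622 + 1.0766 + 1.5651 = 4.2637
Step 3: Objective decrease = 0.5 * g^T H^(-1) g = 2.1319


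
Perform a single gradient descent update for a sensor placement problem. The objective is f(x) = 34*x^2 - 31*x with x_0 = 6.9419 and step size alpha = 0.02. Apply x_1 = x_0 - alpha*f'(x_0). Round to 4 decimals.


We compute the gradient at x_0 and apply the update.
f'(x) = 68*x - 31
f'(6.9419) = 68*6.9419 - 31 = 441.0492
x_1 = 6.9419 - 0.02*441.0492 = -1.8791


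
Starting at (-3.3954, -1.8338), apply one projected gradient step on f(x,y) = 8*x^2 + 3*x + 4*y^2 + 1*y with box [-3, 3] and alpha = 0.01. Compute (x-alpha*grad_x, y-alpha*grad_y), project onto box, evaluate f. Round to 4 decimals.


Step 1: Compute gradient at (-3.3954, -1.8338).
grad_x = 2*8*-3.3954 + 3 = -51.3264
grad_y = 2*4*-1.8338 + 1 = -13.6704
Step 2: Gradient step.
x_raw = -3.3954 - 0.01*-51.3264 = -2.8821
y_raw = -1.8338 - 0.01*-13.6704 = -1.6971
Step 3: Project onto [-3, 3].
x_proj = clip(-2.8821) = -2.8821
y_proj = clip(-1.6971) = -1.6971
Step 4: Evaluate f.
f(-2.8821, -1.6971) = 67.6307


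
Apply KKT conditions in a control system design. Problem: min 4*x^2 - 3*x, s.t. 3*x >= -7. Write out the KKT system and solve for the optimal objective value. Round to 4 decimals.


Step 1: Try lambda = 0 (constraint inactive).
Stationarity: 2*4*x - 3 = 0
x* = 3/(2*4) = 0.375
Check constraint: 3*0.375 = 1.125 >= -7 -- satisfied.
Step 2: Compute optimal value.
f(x*) = 4*0.375^2 - 3*0.375 = -0.5625


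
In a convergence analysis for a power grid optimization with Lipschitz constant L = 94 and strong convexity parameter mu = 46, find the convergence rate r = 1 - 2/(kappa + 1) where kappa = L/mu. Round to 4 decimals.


Step 1: Compute the condition number.
kappa = L/mu = 94/46 = 2.0435
Step 2: Compute the convergence rate.
r = 1 - 2/(kappa + 1) = 1 - 2*mu/(L + mu) = (L - mu)/(L + mu) = 48/140 = 0.3429


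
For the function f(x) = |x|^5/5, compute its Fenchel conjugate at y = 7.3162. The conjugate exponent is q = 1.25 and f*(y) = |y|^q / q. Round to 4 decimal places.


The conjugate exponent q satisfies 1/p + 1/q = 1.
p = 5, so q = 5/(5 - 1) = 1.25
|y|^q = 7.3162^1.25 = 12.0325
f*(7.3162) = 12.0325 / 1.25 = 9.626


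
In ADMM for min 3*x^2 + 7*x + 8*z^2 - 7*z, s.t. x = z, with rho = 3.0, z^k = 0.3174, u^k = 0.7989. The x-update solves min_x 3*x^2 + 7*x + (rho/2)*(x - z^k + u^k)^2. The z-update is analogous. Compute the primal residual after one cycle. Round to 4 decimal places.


ADMM iteration with rho = 3.0, z^k = 0.3174, u^k = 0.7989
Step 1: x-update.
Minimize 3*x^2 + 7*x + (3.0/2)*(x - 0.3174 + 0.7989)^2
FOC: (2*3 + 3.0)*x = -7 + 3.0*(0.3174 - 0.7989)
x^{k+1} = -0.9383
Step 2: z-update.
Minimize 8*z^2 - 7*z + (3.0/2)*(-0.9383 - z + 0.7989)^2
FOC: (2*8 + 3.0)*z = 7 + 3.0*(-0.9383 + 0.7989)
z^{k+1} = 0.3464
Step 3: u-update.
u^{k+1} = 0.7989 - 0.9383 - 0.3464 = -0.4858
Step 4: Primal residual = |-0.9383 - 0.3464| = 1.2847


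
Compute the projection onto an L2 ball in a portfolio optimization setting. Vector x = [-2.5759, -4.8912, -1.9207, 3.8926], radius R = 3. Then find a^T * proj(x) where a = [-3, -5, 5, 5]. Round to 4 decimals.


Step 1: Compute ||x|| (intermediates to 6 decimals).
||x|| = sqrt((-2.5759)^2 + (-4.8912)^2 + (-1.9207)^2 + 3.8926^2) = 7.02855
Step 2: Project.
Since ||x|| > R, scale = R/||x|| = 3/7.02855 = 0.426831, proj(x) = scale * x
proj(x) = [-1.099474, -2.087716, -0.819814, 1.661482]
Step 3: Dot product.
a^T * proj(x) = -3*(-1.099474) - 5*(-2.087716) + 5*(-0.819814) + 5*1.661482 = 17.9453


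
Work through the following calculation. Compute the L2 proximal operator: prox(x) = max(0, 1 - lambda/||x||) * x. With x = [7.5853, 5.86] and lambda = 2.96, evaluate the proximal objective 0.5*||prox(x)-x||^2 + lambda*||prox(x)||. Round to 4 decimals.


Step 1: Compute ||x||.
||x|| = 9.5852
Step 2: Compute scaling factor.
scale = max(0, 1 - 2.96/9.5852) = 0.6912
Step 3: prox(x) = [5.2429, 4.0504]
||prox(x)|| = 6.6252
Step 4: Proximal objective.
0.5*||prox-x||^2 = 4.3808
lambda*||prox|| = 19.6106
Total = 23.9914


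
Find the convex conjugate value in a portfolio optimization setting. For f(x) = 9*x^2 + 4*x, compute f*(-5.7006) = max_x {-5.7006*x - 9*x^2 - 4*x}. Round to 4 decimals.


f*(y) = sup_x {y*x - a*x^2 - b*x} = sup_x {(y-b)*x - a*x^2}
FOC: (y - b) - 2a*x = 0 => x* = (y - b)/(2a)
x* = (-5.7006 - 4)/(2*9) = -0.5389
f*(-5.7006) = (y-b)^2/(4a) = (-5.7006 - 4)^2/(4*9)
= 94.1016/36 = 2.6139


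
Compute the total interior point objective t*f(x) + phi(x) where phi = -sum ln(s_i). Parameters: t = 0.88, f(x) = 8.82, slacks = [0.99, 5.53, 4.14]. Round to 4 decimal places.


Step 1: Compute log-barrier.
ln values: [-0.0101, 1.7102, 1.4207]
phi = -(-0.0101 + 1.7102 + 1.4207) = -3.1208
Step 2: Compute augmented objective.
t*f(x) = 0.88*8.82 = 7.7616
Total = 7.7616 - 3.1208 = 4.6408


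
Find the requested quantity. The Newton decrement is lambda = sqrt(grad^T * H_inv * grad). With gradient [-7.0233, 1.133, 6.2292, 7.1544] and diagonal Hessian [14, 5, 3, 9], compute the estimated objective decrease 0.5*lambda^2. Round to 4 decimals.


Step 1: H is diagonal, so H^(-1) * g = [-0.5017, 0.2266, 2.0764, 0.7949].
Step 2: g^T H^(-1) g = sum_i g_i^2 / H_ii
  = (-7.0233)^2/14 + (1.133)^2/5 + (6.2292)^2/3 + (7.1544)^2/9
  = 3.5233 + 0.2567 + 12.9343 + 5.6873 = 22.4017
Step 3: Objective decrease = 0.5 * g^T H^(-1) g = 11.2008


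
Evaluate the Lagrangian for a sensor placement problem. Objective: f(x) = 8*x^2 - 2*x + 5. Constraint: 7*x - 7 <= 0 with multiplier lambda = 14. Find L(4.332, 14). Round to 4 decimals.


Step 1: Evaluate f(x).
f(4.332) = 8*4.332^2 - 2*4.332 + 5 = 146.4658
Step 2: Evaluate g(x).
g(4.332) = 7*4.332 - 7 = 23.324
Step 3: Compute Lagrangian.
L = 146.4658 + 14*23.324 = 473.0018


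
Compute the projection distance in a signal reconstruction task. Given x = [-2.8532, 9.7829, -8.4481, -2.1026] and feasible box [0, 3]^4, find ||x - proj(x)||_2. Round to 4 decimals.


Project each component onto [0, 3].
clip(-2.8532) = 0.0, clip(9.7829) = 3.0, clip(-8.4481) = 0.0, clip(-2.1026) = 0.0
Projection = [0.0, 3.0, 0.0, 0.0]
Squared diffs: [8.1408, 46.0077, 71.3704, 4.4209]
Distance = sqrt(129.9398) = 11.3991


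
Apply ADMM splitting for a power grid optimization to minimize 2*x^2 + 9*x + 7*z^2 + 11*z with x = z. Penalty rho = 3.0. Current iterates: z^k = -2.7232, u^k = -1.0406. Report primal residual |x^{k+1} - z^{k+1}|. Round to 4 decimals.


ADMM iteration with rho = 3.0, z^k = -2.7232, u^k = -1.0406
Step 1: x-update.
Minimize 2*x^2 + 9*x + (3.0/2)*(x + 2.7232 - 1.0406)^2
FOC: (2*2 + 3.0)*x = -9 + 3.0*(-2.7232 + 1.0406)
x^{k+1} = -2.0068
Step 2: z-update.
Minimize 7*z^2 + 11*z + (3.0/2)*(-2.0068 - z - 1.0406)^2
FOC: (2*7 + 3.0)*z = -11 + 3.0*(-2.0068 - 1.0406)
z^{k+1} = -1.1848
Step 3: u-update.
u^{k+1} = -1.0406 - 2.0068 + 1.1848 = -1.8626
Step 4: Primal residual = |-2.0068 + 1.1848| = 0.822


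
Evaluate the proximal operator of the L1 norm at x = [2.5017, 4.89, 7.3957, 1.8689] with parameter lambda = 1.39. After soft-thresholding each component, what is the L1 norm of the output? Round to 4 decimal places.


Soft-thresholding with lambda = 1.39:
prox(2.5017) = sign(2.5017)*max(|2.5017| - 1.39, 0) = 1.1117
prox(4.89) = sign(4.89)*max(|4.89| - 1.39, 0) = 3.5
prox(7.3957) = sign(7.3957)*max(|7.3957| - 1.39, 0) = 6.0057
prox(1.8689) = sign(1.8689)*max(|1.8689| - 1.39, 0) = 0.4789
prox(x) = [1.1117, 3.5, 6.0057, 0.4789]
||prox(x)||_1 = 1.1117 + 3.5 + 6.0057 + 0.4789 = 11.0963


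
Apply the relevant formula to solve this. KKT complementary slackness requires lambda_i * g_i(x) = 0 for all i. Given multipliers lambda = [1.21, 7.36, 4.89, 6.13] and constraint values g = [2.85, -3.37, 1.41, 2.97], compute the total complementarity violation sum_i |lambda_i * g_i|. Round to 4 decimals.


KKT complementary slackness check:
lambda_1 * g_1 = 1.21 * 2.85 = 3.4485
lambda_2 * g_2 = 7.36 * -3.37 = -24.8032
lambda_3 * g_3 = 4.89 * 1.41 = 6.8949
lambda_4 * g_4 = 6.13 * 2.97 = 18.2061
Total violation = 3.4485 + 24.8032 + 6.8949 + 18.2061 = 53.3527


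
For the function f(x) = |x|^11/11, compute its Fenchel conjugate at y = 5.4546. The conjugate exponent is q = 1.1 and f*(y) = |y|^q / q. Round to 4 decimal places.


The conjugate exponent q satisfies 1/p + 1/q = 1.
p = 11, so q = 11/(11 - 1) = 1.1
|y|^q = 5.4546^1.1 = 6.4631
f*(5.4546) = 6.4631 / 1.1 = 5.8755


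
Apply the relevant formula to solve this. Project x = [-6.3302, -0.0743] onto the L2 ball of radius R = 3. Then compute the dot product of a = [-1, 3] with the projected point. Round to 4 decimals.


Step 1: Compute ||x|| (intermediates to 6 decimals).
||x|| = sqrt((-6.3302)^2 + (-0.0743)^2) = 6.330636
Step 2: Project.
Since ||x|| > R, scale = R/||x|| = 3/6.330636 = 0.473886, proj(x) = scale * x
proj(x) = [-2.999793, -0.03521]
Step 3: Dot product.
a^T * proj(x) = -1*(-2.999793) + 3*(-0.03521) = 2.8942


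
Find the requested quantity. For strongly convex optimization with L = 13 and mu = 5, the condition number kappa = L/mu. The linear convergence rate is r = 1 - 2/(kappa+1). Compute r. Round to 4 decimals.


Step 1: Compute the condition number.
kappa = L/mu = 13/5 = 2.6
Step 2: Compute the convergence rate.
r = 1 - 2/(kappa + 1) = 1 - 2*mu/(L + mu) = (L - mu)/(L + mu) = 8/18 = 0.4444


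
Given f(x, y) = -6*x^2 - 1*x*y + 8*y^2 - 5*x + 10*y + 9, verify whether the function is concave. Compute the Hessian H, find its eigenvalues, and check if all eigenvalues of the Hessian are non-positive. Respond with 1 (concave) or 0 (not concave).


The Hessian of f(x,y) = -6*x^2 - 1*x*y + 8*y^2 - 5*x + 10*y + 9 is:
H = [[-12, -1], [-1, 16]]
Trace = -12 + 16 = 4
Determinant = -12*16 - (-1)^2 = -193
Discriminant = (4)^2 - 4*-193 = 788.0
Eigenvalues: lambda_1 = -12.0357, lambda_2 = 16.0357
The function is not concave.

0


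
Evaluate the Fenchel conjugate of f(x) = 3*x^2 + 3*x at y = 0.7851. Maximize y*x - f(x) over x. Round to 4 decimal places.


f*(y) = sup_x {y*x - a*x^2 - b*x} = sup_x {(y-b)*x - a*x^2}
FOC: (y - b) - 2a*x = 0 => x* = (y - b)/(2a)
x* = (0.7851 - 3)/(2*3) = -0.3692
f*(0.7851) = (y-b)^2/(4a) = (0.7851 - 3)^2/(4*3)
= 4.9058/12 = 0.4088


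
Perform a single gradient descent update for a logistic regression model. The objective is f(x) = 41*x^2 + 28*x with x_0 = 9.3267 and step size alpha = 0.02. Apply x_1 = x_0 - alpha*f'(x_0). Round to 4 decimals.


We compute the gradient at x_0 and apply the update.
f'(x) = 82*x + 28
f'(9.3267) = 82*9.3267 + 28 = 792.7894
x_1 = 9.3267 - 0.02*792.7894 = -6.5291


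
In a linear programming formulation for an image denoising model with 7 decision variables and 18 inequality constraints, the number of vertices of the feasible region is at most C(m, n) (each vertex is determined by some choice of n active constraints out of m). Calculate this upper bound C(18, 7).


Each vertex corresponds to some choice of n active constraints out of m, so the number of vertices is at most C(m, n) = m! / (n!(m-n)!).
m = 18, n = 7
Numerator: 18 * 17 * 16 * 15 * 14 * 13 * 12
Denominator: 7! = 5040
C(18, 7) = 31824


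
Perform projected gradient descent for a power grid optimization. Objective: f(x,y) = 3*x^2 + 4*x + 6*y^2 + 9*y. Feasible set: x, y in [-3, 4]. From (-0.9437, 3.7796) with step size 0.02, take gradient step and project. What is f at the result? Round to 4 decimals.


Step 1: Compute gradient at (-0.9437, 3.7796).
grad_x = 2*3*-0.9437 + 4 = -1.6622
grad_y = 2*6*3.7796 + 9 = 54.3552
Step 2: Gradient step.
x_raw = -0.9437 - 0.02*-1.6622 = -0.9105
y_raw = 3.7796 - 0.02*54.3552 = 2.6925
Step 3: Project onto [-3, 4].
x_proj = clip(-0.9105) = -0.9105
y_proj = clip(2.6925) = 2.6925
Step 4: Evaluate f.
f(-0.9105, 2.6925) = 66.5746


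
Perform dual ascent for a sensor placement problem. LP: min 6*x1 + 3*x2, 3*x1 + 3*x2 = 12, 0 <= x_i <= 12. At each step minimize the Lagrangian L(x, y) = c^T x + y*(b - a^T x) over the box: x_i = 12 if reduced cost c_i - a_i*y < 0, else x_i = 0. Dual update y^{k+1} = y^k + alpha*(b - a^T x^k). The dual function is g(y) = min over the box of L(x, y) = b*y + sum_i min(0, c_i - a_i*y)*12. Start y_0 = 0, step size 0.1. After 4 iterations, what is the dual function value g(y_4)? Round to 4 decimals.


Dual ascent for LP: min 6*x1 + 3*x2, 3*x1 + 3*x2 = 12, 0 <= x_i <= 12
Step 1: y^k = 0.0, reduced costs: (6.0, 3.0)
  x^k = (0.0, 0.0), subgradient = b - a^T x = 12.0
  y^{k+1} = 0.0 + 0.1*12.0 = 1.2
Step 2: y^k = 1.2, reduced costs: (2.4, -0.6)
  x^k = (0.0, 12.0), subgradient = b - a^T x = -24.0
  y^{k+1} = 1.2 + 0.1*-24.0 = -1.2
Step 3: y^k = -1.2, reduced costs: (9.6, 6.6)
  x^k = (0.0, 0.0), subgradient = b - a^T x = 12.0
  y^{k+1} = -1.2 + 0.1*12.0 = 0.0
Step 4: y^k = 0.0, reduced costs: (6.0, 3.0)
  x^k = (0.0, 0.0), subgradient = b - a^T x = 12.0
  y^{k+1} = 0.0 + 0.1*12.0 = 1.2
Dual objective at y_4 = 1.2: reduced costs (2.4, -0.6), box minimizer x = (0.0, 12.0)
g(y_4) = b*y + (c1 - a1*y)*x1 + (c2 - a2*y)*x2 = 12*1.2 + 2.4*0.0 + (-0.6)*12.0 = 14.4 + 0.0 - 7.2 = 7.2


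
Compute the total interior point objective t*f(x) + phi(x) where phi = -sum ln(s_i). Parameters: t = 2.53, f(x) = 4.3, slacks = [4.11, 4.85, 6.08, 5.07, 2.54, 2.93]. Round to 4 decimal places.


Step 1: Compute log-barrier.
ln values: [1.4134, 1.579, 1.805, 1.6233, 0.9322, 1.075]
phi = -(1.4134 + 1.579 + 1.805 + 1.6233 + 0.9322 + 1.075) = -8.4279
Step 2: Compute augmented objective.
t*f(x) = 2.53*4.3 = 10.879
Total = 10.879 - 8.4279 = 2.4511


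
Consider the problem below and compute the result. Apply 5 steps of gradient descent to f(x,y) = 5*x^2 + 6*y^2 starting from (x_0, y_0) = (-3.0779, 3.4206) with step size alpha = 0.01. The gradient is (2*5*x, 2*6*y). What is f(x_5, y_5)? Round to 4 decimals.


Gradient descent on f(x,y) = 5*x^2 + 6*y^2.
Starting point: (-3.0779, 3.4206), alpha = 0.01
Step 1: grad_x = 2*5*-3.0779 = -30.779, grad_y = 2*6*3.4206 = 41.0472
  x_1 = -3.0779 - 0.01*-30.779 = -2.7701
  y_1 = 3.4206 - 0.01*41.0472 = 3.0101
Step 2: grad_x = 2*5*-2.7701 = -27.7011, grad_y = 2*6*3.0101 = 36.1215
  x_2 = -2.7701 - 0.01*-27.7011 = -2.4931
  y_2 = 3.0101 - 0.01*36.1215 = 2.6489
Step 3: grad_x = 2*5*-2.4931 = -24.931, grad_y = 2*6*2.6489 = 31.787
  x_3 = -2.4931 - 0.01*-24.931 = -2.2438
  y_3 = 2.6489 - 0.01*31.787 = 2.331
Step 4: grad_x = 2*5*-2.2438 = -22.4379, grad_y = 2*6*2.331 = 27.9725
  x_4 = -2.2438 - 0.01*-22.4379 = -2.0194
  y_4 = 2.331 - 0.01*27.9725 = 2.0513
Step 5: grad_x = 2*5*-2.0194 = -20.1941, grad_y = 2*6*2.0513 = 24.6158
  x_5 = -2.0194 - 0.01*-20.1941 = -1.8175
  y_5 = 2.0513 - 0.01*24.6158 = 1.8052
f(-1.8175, 1.8052) = 5*(-1.8175)^2 + 6*1.8052^2 = 36.0676


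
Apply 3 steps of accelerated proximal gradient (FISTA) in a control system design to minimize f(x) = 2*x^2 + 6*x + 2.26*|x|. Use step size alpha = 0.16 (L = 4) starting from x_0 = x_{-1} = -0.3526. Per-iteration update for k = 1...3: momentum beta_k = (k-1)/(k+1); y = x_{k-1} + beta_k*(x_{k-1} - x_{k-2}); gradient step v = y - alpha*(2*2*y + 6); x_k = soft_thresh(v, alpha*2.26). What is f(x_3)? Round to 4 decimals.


FISTA on f(x) = 2*x^2 + 6*x + 2.26*|x|
L = 4, alpha = 0.16
Iteration 1: beta = 0.0, y = -0.3526 + 0.0*(-0.3526 + 0.3526) = -0.3526
  grad(y) = 4.5896, v = y - alpha*grad = -1.0869
  prox(v) = soft_thresh(-1.0869, 0.3616) = -0.7253
Iteration 2: beta = 0.3333, y = -0.7253 + 0.3333*(-0.7253 + 0.3526) = -0.8496
  grad(y) = 2.6017, v = y - alpha*grad = -1.2658
  prox(v) = soft_thresh(-1.2658, 0.3616) = -0.9042
Iteration 3: beta = 0.5, y = -0.9042 + 0.5*(-0.9042 + 0.7253) = -0.9937
  grad(y) = 2.0252, v = y - alpha*grad = -1.3177
  prox(v) = soft_thresh(-1.3177, 0.3616) = -0.9561
f(x_3) = 2*(-0.9561)^2 + 6*(-0.9561) + 2.26*|-0.9561| = -1.7476


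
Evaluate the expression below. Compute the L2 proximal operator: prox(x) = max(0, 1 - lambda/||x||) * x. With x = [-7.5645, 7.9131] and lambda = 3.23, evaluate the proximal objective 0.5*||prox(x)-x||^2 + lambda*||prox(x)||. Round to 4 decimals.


Step 1: Compute ||x||.
||x|| = 10.9471
Step 2: Compute scaling factor.
scale = max(0, 1 - 3.23/10.9471) = 0.7049
Step 3: prox(x) = [-5.3326, 5.5783]
||prox(x)|| = 7.7171
Step 4: Proximal objective.
0.5*||prox-x||^2 = 5.2165
lambda*||prox|| = 24.9262
Total = 30.1427


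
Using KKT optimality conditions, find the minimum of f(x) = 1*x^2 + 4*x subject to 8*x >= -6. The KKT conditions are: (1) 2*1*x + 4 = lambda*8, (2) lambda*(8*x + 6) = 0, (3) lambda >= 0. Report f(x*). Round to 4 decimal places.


Step 1: Try lambda = 0 (constraint inactive).
x_unc = -4/(2*1) = -2.0
Check: 8*-2.0 = -16.0 < -6 -- violated!
Step 2: Constraint must be active: 8*x = -6
x* = -6/8 = -0.75
lambda = (2*1*(-0.75) + 4)/8 = 0.3125
Step 3: Compute optimal value.
f(x*) = 1*(-0.75)^2 + 4*(-0.75) = -2.4375


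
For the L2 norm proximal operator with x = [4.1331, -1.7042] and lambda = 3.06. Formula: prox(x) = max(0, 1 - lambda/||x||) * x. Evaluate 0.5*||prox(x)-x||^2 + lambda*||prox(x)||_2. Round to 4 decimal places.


Step 1: Compute ||x||.
||x|| = 4.4707
Step 2: Compute scaling factor.
scale = max(0, 1 - 3.06/4.4707) = 0.3155
Step 3: prox(x) = [1.3041, -0.5377]
||prox(x)|| = 1.4107
Step 4: Proximal objective.
0.5*||prox-x||^2 = 4.6818
lambda*||prox|| = 4.3167
Total = 8.9984


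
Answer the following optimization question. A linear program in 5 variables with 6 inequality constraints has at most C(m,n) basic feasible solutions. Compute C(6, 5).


Each vertex corresponds to some choice of n active constraints out of m, so the number of vertices is at most C(m, n) = m! / (n!(m-n)!).
m = 6, n = 5
Numerator: 6 * 5 * 4 * 3 * 2
Denominator: 5! = 120
C(6, 5) = 6


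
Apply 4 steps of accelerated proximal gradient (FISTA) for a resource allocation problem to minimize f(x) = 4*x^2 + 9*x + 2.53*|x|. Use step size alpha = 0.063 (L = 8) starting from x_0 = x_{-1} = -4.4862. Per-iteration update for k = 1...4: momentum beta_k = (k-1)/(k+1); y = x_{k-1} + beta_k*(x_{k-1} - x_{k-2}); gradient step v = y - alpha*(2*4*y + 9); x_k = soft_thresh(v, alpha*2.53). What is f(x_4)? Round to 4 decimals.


FISTA on f(x) = 4*x^2 + 9*x + 2.53*|x|
L = 8, alpha = 0.063
Iteration 1: beta = 0.0, y = -4.4862 + 0.0*(-4.4862 + 4.4862) = -4.4862
  grad(y) = -26.8896, v = y - alpha*grad = -2.7922
  prox(v) = soft_thresh(-2.7922, 0.1594) = -2.6328
Iteration 2: beta = 0.3333, y = -2.6328 + 0.3333*(-2.6328 + 4.4862) = -2.015
  grad(y) = -7.1196, v = y - alpha*grad = -1.5664
  prox(v) = soft_thresh(-1.5664, 0.1594) = -1.407
Iteration 3: beta = 0.5, y = -1.407 + 0.5*(-1.407 + 2.6328) = -0.7942
  grad(y) = 2.6467, v = y - alpha*grad = -0.9609
  prox(v) = soft_thresh(-0.9609, 0.1594) = -0.8015
Iteration 4: beta = 0.6, y = -0.8015 + 0.6*(-0.8015 + 1.407) = -0.4382
  grad(y) = 5.4944, v = y - alpha*grad = -0.7843
  prox(v) = soft_thresh(-0.7843, 0.1594) = -0.625
f(x_4) = 4*(-0.625)^2 + 9*(-0.625) + 2.53*|-0.625| = -2.4812


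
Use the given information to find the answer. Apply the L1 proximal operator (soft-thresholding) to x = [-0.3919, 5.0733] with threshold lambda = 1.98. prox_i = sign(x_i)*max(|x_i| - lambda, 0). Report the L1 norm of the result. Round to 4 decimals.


Soft-thresholding with lambda = 1.98:
prox(-0.3919) = sign(-0.3919)*max(|-0.3919| - 1.98, 0) = 0.0
prox(5.0733) = sign(5.0733)*max(|5.0733| - 1.98, 0) = 3.0933
prox(x) = [0.0, 3.0933]
||prox(x)||_1 = 0.0 + 3.0933 = 3.0933


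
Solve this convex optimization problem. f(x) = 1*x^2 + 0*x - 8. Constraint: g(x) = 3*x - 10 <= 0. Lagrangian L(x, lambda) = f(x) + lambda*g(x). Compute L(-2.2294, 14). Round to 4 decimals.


Step 1: Evaluate f(x).
f(-2.2294) = 1*(-2.2294)^2 + 0*(-2.2294) - 8 = -3.0298
Step 2: Evaluate g(x).
g(-2.2294) = 3*-2.2294 - 10 = -16.6882
Step 3: Compute Lagrangian.
L = -3.0298 + 14*-16.6882 = -236.6646


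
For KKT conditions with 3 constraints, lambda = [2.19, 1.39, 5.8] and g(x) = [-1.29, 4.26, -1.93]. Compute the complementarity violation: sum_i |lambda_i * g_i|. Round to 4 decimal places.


KKT complementary slackness check:
lambda_1 * g_1 = 2.19 * -1.29 = -2.8251
lambda_2 * g_2 = 1.39 * 4.26 = 5.9214
lambda_3 * g_3 = 5.8 * -1.93 = -11.194
Total violation = 2.8251 + 5.9214 + 11.194 = 19.9405


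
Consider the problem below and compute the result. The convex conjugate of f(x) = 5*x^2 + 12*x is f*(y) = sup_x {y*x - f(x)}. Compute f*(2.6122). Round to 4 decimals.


f*(y) = sup_x {y*x - a*x^2 - b*x} = sup_x {(y-b)*x - a*x^2}
FOC: (y - b) - 2a*x = 0 => x* = (y - b)/(2a)
x* = (2.6122 - 12)/(2*5) = -0.9388
f*(2.6122) = (y-b)^2/(4a) = (2.6122 - 12)^2/(4*5)
= 88.1308/20 = 4.4065


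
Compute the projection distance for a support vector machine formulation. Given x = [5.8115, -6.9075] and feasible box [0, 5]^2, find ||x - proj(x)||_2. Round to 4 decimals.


Project each component onto [0, 5].
clip(5.8115) = 5.0, clip(-6.9075) = 0.0
Projection = [5.0, 0.0]
Squared diffs: [0.6585, 47.7136]
Distance = sqrt(48.3721) = 6.955


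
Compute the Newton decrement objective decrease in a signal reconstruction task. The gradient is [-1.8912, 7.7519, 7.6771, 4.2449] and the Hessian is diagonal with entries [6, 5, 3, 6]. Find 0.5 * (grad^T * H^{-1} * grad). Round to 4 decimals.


Step 1: H is diagonal, so H^(-1) * g = [-0.3152, 1.5504, 2.559, 0.7075].
Step 2: g^T H^(-1) g = sum_i g_i^2 / H_ii
  = (-1.8912)^2/6 + (7.7519)^2/5 + (7.6771)^2/3 + (4.2449)^2/6
  = 0.5961 + 12.0184 + 19.646 + 3.0032 = 35.2636
Step 3: Objective decrease = 0.5 * g^T H^(-1) g = 17.6318


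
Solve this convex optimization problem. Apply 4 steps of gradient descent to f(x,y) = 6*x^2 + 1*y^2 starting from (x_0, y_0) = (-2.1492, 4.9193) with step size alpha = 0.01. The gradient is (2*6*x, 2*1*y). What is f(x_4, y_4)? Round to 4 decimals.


Gradient descent on f(x,y) = 6*x^2 + 1*y^2.
Starting point: (-2.1492, 4.9193), alpha = 0.01
Step 1: grad_x = 2*6*-2.1492 = -25.7904, grad_y = 2*1*4.9193 = 9.8386
  x_1 = -2.1492 - 0.01*-25.7904 = -1.8913
  y_1 = 4.9193 - 0.01*9.8386 = 4.8209
Step 2: grad_x = 2*6*-1.8913 = -22.6956, grad_y = 2*1*4.8209 = 9.6418
  x_2 = -1.8913 - 0.01*-22.6956 = -1.6643
  y_2 = 4.8209 - 0.01*9.6418 = 4.7245
Step 3: grad_x = 2*6*-1.6643 = -19.9721, grad_y = 2*1*4.7245 = 9.449
  x_3 = -1.6643 - 0.01*-19.9721 = -1.4646
  y_3 = 4.7245 - 0.01*9.449 = 4.63
Step 4: grad_x = 2*6*-1.4646 = -17.5754, grad_y = 2*1*4.63 = 9.26
  x_4 = -1.4646 - 0.01*-17.5754 = -1.2889
  y_4 = 4.63 - 0.01*9.26 = 4.5374
f(-1.2889, 4.5374) = 6*(-1.2889)^2 + 1*4.5374^2 = 30.5551


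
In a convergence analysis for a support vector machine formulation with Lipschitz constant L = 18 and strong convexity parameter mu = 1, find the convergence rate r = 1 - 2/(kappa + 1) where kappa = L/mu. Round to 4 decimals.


Step 1: Compute the condition number.
kappa = L/mu = 18/1 = 18.0
Step 2: Compute the convergence rate.
r = 1 - 2/(kappa + 1) = 1 - 2*mu/(L + mu) = (L - mu)/(L + mu) = 17/19 = 0.8947


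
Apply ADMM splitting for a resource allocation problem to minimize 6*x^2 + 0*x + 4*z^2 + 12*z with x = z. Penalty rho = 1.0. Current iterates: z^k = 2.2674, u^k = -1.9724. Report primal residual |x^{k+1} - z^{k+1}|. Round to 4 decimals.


ADMM iteration with rho = 1.0, z^k = 2.2674, u^k = -1.9724
Step 1: x-update.
Minimize 6*x^2 + 0*x + (1.0/2)*(x - 2.2674 - 1.9724)^2
FOC: (2*6 + 1.0)*x = 0 + 1.0*(2.2674 + 1.9724)
x^{k+1} = 0.3261
Step 2: z-update.
Minimize 4*z^2 + 12*z + (1.0/2)*(0.3261 - z - 1.9724)^2
FOC: (2*4 + 1.0)*z = -12 + 1.0*(0.3261 - 1.9724)
z^{k+1} = -1.5163
Step 3: u-update.
u^{k+1} = -1.9724 + 0.3261 + 1.5163 = -0.13
Step 4: Primal residual = |0.3261 + 1.5163| = 1.8424


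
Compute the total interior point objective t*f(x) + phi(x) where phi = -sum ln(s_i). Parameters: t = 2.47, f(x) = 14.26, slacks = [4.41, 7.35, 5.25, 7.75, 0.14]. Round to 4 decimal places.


Step 1: Compute log-barrier.
ln values: [1.4839, 1.9947, 1.6582, 2.0477, -1.9661]
phi = -(1.4839 + 1.9947 + 1.6582 + 2.0477 - 1.9661) = -5.2184
Step 2: Compute augmented objective.
t*f(x) = 2.47*14.26 = 35.2222
Total = 35.2222 - 5.2184 = 30.0038


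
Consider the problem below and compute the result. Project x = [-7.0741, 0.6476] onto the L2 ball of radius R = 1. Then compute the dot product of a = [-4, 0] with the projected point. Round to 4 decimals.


Step 1: Compute ||x|| (intermediates to 6 decimals).
||x|| = sqrt((-7.0741)^2 + 0.6476^2) = 7.10368
Step 2: Project.
Since ||x|| > R, scale = R/||x|| = 1/7.10368 = 0.140772, proj(x) = scale * x
proj(x) = [-0.995835, 0.091164]
Step 3: Dot product.
a^T * proj(x) = -4*(-0.995835) + 0*0.091164 = 3.9833


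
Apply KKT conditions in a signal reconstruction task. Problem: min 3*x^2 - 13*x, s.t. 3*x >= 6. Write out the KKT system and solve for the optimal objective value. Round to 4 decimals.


Step 1: Try lambda = 0 (constraint inactive).
Stationarity: 2*3*x - 13 = 0
x* = 13/(2*3) = 13/6 = 2.1667 (rounded; the exact value 13/6 is used below)
Check constraint: 3*2.1667 = 6.5001 >= 6 -- satisfied.
Step 2: Compute optimal value.
f(x*) = 3*(13/6)^2 - 13*(13/6) = -14.0833


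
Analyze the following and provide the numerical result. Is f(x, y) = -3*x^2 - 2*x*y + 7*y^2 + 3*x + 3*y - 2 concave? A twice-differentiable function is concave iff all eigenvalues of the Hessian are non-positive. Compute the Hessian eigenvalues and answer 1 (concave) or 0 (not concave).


The Hessian of f(x,y) = -3*x^2 - 2*x*y + 7*y^2 + 3*x + 3*y - 2 is:
H = [[-6, -2], [-2, 14]]
Trace = -6 + 14 = 8
Determinant = -6*14 - (-2)^2 = -88
Discriminant = (8)^2 - 4*-88 = 416.0
Eigenvalues: lambda_1 = -6.198, lambda_2 = 14.198
The function is not concave.

0


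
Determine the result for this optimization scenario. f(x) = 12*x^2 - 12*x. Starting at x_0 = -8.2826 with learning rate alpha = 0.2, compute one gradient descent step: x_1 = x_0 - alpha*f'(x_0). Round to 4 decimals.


We compute the gradient at x_0 and apply the update.
f'(x) = 24*x - 12
f'(-8.2826) = 24*-8.2826 - 12 = -210.7824
x_1 = -8.2826 - 0.2*-210.7824 = 33.8739


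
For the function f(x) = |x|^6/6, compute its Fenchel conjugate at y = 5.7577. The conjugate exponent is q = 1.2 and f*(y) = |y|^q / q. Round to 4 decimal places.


The conjugate exponent q satisfies 1/p + 1/q = 1.
p = 6, so q = 6/(6 - 1) = 1.2
|y|^q = 5.7577^1.2 = 8.1714
f*(5.7577) = 8.1714 / 1.2 = 6.8095


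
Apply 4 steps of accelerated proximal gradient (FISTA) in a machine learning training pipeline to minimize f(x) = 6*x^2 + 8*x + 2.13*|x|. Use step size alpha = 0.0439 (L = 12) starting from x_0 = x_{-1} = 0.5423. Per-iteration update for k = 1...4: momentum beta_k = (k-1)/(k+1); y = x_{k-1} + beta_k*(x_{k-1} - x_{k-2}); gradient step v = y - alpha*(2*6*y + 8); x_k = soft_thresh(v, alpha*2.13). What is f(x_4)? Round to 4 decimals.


FISTA on f(x) = 6*x^2 + 8*x + 2.13*|x|
L = 12, alpha = 0.0439
Iteration 1: beta = 0.0, y = 0.5423 + 0.0*(0.5423 - 0.5423) = 0.5423
  grad(y) = 14.5076, v = y - alpha*grad = -0.0946
  prox(v) = soft_thresh(-0.0946, 0.0935) = -0.0011
Iteration 2: beta = 0.3333, y = -0.0011 + 0.3333*(-0.0011 - 0.5423) = -0.1822
  grad(y) = 5.8136, v = y - alpha*grad = -0.4374
  prox(v) = soft_thresh(-0.4374, 0.0935) = -0.3439
Iteration 3: beta = 0.5, y = -0.3439 + 0.5*(-0.3439 + 0.0011) = -0.5153
  grad(y) = 1.8161, v = y - alpha*grad = -0.5951
  prox(v) = soft_thresh(-0.5951, 0.0935) = -0.5015
Iteration 4: beta = 0.6, y = -0.5015 + 0.6*(-0.5015 + 0.3439) = -0.5961
  grad(y) = 0.8465, v = y - alpha*grad = -0.6333
  prox(v) = soft_thresh(-0.6333, 0.0935) = -0.5398
f(x_4) = 6*(-0.5398)^2 + 8*(-0.5398) + 2.13*|-0.5398| = -1.4203


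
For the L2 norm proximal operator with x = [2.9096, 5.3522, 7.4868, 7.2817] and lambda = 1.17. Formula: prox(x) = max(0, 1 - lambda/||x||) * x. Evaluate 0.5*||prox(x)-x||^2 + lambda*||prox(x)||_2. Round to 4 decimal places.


Step 1: Compute ||x||.
||x|| = 12.0908
Step 2: Compute scaling factor.
scale = max(0, 1 - 1.17/12.0908) = 0.9032
Step 3: prox(x) = [2.628, 4.8343, 6.7623, 6.5771]
||prox(x)|| = 10.9208
Step 4: Proximal objective.
0.5*||prox-x||^2 = 0.6845
lambda*||prox|| = 12.7773
Total = 13.4618


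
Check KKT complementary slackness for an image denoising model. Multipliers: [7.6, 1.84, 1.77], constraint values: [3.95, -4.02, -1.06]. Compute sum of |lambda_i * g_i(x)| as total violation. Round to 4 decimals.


KKT complementary slackness check:
lambda_1 * g_1 = 7.6 * 3.95 = 30.02
lambda_2 * g_2 = 1.84 * -4.02 = -7.3968
lambda_3 * g_3 = 1.77 * -1.06 = -1.8762
Total violation = 30.02 + 7.3968 + 1.8762 = 39.293


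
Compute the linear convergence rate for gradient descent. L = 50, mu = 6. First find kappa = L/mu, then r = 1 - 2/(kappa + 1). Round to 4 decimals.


Step 1: Compute the condition number.
kappa = L/mu = 50/6 = 8.3333
Step 2: Compute the convergence rate.
r = 1 - 2/(kappa + 1) = 1 - 2*mu/(L + mu) = (L - mu)/(L + mu) = 44/56 = 0.7857


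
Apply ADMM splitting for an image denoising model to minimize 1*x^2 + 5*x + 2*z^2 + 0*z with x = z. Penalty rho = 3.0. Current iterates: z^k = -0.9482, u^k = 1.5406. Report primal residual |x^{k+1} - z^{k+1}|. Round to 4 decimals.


ADMM iteration with rho = 3.0, z^k = -0.9482, u^k = 1.5406
Step 1: x-update.
Minimize 1*x^2 + 5*x + (3.0/2)*(x + 0.9482 + 1.5406)^2
FOC: (2*1 + 3.0)*x = -5 + 3.0*(-0.9482 - 1.5406)
x^{k+1} = -2.4933
Step 2: z-update.
Minimize 2*z^2 + 0*z + (3.0/2)*(-2.4933 - z + 1.5406)^2
FOC: (2*2 + 3.0)*z = 0 + 3.0*(-2.4933 + 1.5406)
z^{k+1} = -0.4083
Step 3: u-update.
u^{k+1} = 1.5406 - 2.4933 + 0.4083 = -0.5444
Step 4: Primal residual = |-2.4933 + 0.4083| = 2.085


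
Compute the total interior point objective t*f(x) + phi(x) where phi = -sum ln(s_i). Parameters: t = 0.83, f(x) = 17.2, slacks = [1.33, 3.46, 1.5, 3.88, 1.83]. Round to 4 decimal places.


Step 1: Compute log-barrier.
ln values: [0.2852, 1.2413, 0.4055, 1.3558, 0.6043]
phi = -(0.2852 + 1.2413 + 0.4055 + 1.3558 + 0.6043) = -3.8921
Step 2: Compute augmented objective.
t*f(x) = 0.83*17.2 = 14.276
Total = 14.276 - 3.8921 = 10.3839


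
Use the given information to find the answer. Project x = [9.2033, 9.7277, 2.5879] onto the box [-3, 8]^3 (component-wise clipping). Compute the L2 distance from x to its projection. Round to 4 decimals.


Project each component onto [-3, 8].
clip(9.2033) = 8.0, clip(9.7277) = 8.0, clip(2.5879) = 2.5879
Projection = [8.0, 8.0, 2.5879]
Squared diffs: [1.4479, 2.9849, 0.0]
Distance = sqrt(4.4328) = 2.1054


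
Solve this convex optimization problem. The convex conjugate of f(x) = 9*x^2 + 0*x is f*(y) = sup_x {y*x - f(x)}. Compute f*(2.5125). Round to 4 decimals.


f*(y) = sup_x {y*x - a*x^2 - b*x} = sup_x {(y-b)*x - a*x^2}
FOC: (y - b) - 2a*x = 0 => x* = (y - b)/(2a)
x* = (2.5125 - 0)/(2*9) = 0.1396
f*(2.5125) = (y-b)^2/(4a) = (2.5125 - 0)^2/(4*9)
= 6.3127/36 = 0.1754


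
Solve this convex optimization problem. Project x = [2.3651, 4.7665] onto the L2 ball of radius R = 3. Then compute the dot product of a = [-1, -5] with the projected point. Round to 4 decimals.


Step 1: Compute ||x|| (intermediates to 6 decimals).
||x|| = sqrt(2.3651^2 + 4.7665^2) = 5.321017
Step 2: Project.
Since ||x|| > R, scale = R/||x|| = 3/5.321017 = 0.563802, proj(x) = scale * x
proj(x) = [1.333448, 2.687362]
Step 3: Dot product.
a^T * proj(x) = -1*1.333448 - 5*2.687362 = -14.7703


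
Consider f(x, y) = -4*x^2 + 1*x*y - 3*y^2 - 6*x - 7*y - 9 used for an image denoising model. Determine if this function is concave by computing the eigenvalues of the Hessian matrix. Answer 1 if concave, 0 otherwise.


The Hessian of f(x,y) = -4*x^2 + 1*x*y - 3*y^2 - 6*x - 7*y - 9 is:
H = [[-8, 1], [1, -6]]
Trace = -8 - 6 = -14
Determinant = -8*-6 - (1)^2 = 47
Discriminant = (-14)^2 - 4*47 = 8.0
Eigenvalues: lambda_1 = -8.4142, lambda_2 = -5.5858
The function is concave.

1


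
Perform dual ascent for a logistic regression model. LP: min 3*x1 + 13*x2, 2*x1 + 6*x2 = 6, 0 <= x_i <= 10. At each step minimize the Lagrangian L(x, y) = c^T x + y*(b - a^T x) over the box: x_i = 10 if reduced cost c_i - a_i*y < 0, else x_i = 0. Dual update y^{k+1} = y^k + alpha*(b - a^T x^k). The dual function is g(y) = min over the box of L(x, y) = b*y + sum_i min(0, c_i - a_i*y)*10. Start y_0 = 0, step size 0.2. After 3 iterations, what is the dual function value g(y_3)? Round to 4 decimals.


Dual ascent for LP: min 3*x1 + 13*x2, 2*x1 + 6*x2 = 6, 0 <= x_i <= 10
Step 1: y^k = 0.0, reduced costs: (3.0, 13.0)
  x^k = (0.0, 0.0), subgradient = b - a^T x = 6.0
  y^{k+1} = 0.0 + 0.2*6.0 = 1.2
Step 2: y^k = 1.2, reduced costs: (0.6, 5.8)
  x^k = (0.0, 0.0), subgradient = b - a^T x = 6.0
  y^{k+1} = 1.2 + 0.2*6.0 = 2.4
Step 3: y^k = 2.4, reduced costs: (-1.8, -1.4)
  x^k = (10.0, 10.0), subgradient = b - a^T x = -74.0
  y^{k+1} = 2.4 + 0.2*-74.0 = -12.4
Dual objective at y_3 = -12.4: reduced costs (27.8, 87.4), box minimizer x = (0.0, 0.0)
g(y_3) = b*y + (c1 - a1*y)*x1 + (c2 - a2*y)*x2 = 6*(-12.4) + 27.8*0.0 + 87.4*0.0 = -74.4 + 0.0 + 0.0 = -74.4


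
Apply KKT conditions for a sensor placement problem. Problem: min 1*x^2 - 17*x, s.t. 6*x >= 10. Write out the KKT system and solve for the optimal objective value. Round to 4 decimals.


Step 1: Try lambda = 0 (constraint inactive).
Stationarity: 2*1*x - 17 = 0
x* = 17/(2*1) = 8.5
Check constraint: 6*8.5 = 51.0 >= 10 -- satisfied.
Step 2: Compute optimal value.
f(x*) = 1*8.5^2 - 17*8.5 = -72.25


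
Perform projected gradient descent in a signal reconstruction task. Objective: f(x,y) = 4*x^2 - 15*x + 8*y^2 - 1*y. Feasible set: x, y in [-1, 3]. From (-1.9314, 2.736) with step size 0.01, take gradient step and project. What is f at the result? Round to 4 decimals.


Step 1: Compute gradient at (-1.9314, 2.736).
grad_x = 2*4*-1.9314 - 15 = -30.4512
grad_y = 2*8*2.736 - 1 = 42.776
Step 2: Gradient step.
x_raw = -1.9314 - 0.01*-30.4512 = -1.6269
y_raw = 2.736 - 0.01*42.776 = 2.3082
Step 3: Project onto [-1, 3].
x_proj = clip(-1.6269) = -1.0
y_proj = clip(2.3082) = 2.3082
Step 4: Evaluate f.
f(-1.0, 2.3082) = 59.3155


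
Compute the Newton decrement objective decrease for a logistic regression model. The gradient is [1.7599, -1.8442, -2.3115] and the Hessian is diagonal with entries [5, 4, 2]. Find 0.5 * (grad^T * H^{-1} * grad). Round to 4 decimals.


Step 1: H is diagonal, so H^(-1) * g = [0.352, -0.4611, -1.1558].
Step 2: g^T H^(-1) g = sum_i g_i^2 / H_ii
  = (1.7599)^2/5 + (-1.8442)^2/4 + (-2.3115)^2/2
  = 0.6194 + 0.8503 + 2.6715 = 4.1412
Step 3: Objective decrease = 0.5 * g^T H^(-1) g = 2.0706


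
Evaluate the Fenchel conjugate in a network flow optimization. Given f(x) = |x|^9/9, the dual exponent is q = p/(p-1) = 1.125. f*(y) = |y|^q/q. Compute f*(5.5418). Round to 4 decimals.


The conjugate exponent q satisfies 1/p + 1/q = 1.
p = 9, so q = 9/(9 - 1) = 1.125
|y|^q = 5.5418^1.125 = 6.8645
f*(5.5418) = 6.8645 / 1.125 = 6.1018


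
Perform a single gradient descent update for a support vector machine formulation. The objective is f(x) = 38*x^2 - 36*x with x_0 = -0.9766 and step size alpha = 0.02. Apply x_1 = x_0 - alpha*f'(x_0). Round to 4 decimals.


We compute the gradient at x_0 and apply the update.
f'(x) = 76*x - 36
f'(-0.9766) = 76*-0.9766 - 36 = -110.2216
x_1 = -0.9766 - 0.02*-110.2216 = 1.2278


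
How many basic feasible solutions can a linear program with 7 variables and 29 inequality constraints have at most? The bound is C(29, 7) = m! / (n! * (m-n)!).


Each vertex corresponds to some choice of n active constraints out of m, so the number of vertices is at most C(m, n) = m! / (n!(m-n)!).
m = 29, n = 7
Numerator: 29 * 28 * 27 * 26 * 25 * 24 * 23
Denominator: 7! = 5040
C(29, 7) = 1560780


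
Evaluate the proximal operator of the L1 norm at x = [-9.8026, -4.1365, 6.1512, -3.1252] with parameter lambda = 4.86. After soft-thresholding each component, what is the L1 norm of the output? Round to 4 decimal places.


Soft-thresholding with lambda = 4.86:
prox(-9.8026) = sign(-9.8026)*max(|-9.8026| - 4.86, 0) = -4.9426
prox(-4.1365) = sign(-4.1365)*max(|-4.1365| - 4.86, 0) = 0.0
prox(6.1512) = sign(6.1512)*max(|6.1512| - 4.86, 0) = 1.2912
prox(-3.1252) = sign(-3.1252)*max(|-3.1252| - 4.86, 0) = 0.0
prox(x) = [-4.9426, 0.0, 1.2912, 0.0]
||prox(x)||_1 = 4.9426 + 0.0 + 1.2912 + 0.0 = 6.2338


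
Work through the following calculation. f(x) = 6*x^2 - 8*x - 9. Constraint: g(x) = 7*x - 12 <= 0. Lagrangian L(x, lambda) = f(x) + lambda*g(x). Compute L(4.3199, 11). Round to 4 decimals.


Step 1: Evaluate f(x).
f(4.3199) = 6*4.3199^2 - 8*4.3199 - 9 = 68.41
Step 2: Evaluate g(x).
g(4.3199) = 7*4.3199 - 12 = 18.2393
Step 3: Compute Lagrangian.
L = 68.41 + 11*18.2393 = 269.0423


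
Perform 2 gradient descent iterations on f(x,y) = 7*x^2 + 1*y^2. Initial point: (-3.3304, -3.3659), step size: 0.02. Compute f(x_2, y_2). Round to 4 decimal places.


Gradient descent on f(x,y) = 7*x^2 + 1*y^2.
Starting point: (-3.3304, -3.3659), alpha = 0.02
Step 1: grad_x = 2*7*-3.3304 = -46.6256, grad_y = 2*1*-3.3659 = -6.7318
  x_1 = -3.3304 - 0.02*-46.6256 = -2.3979
  y_1 = -3.3659 - 0.02*-6.7318 = -3.2313
Step 2: grad_x = 2*7*-2.3979 = -33.5704, grad_y = 2*1*-3.2313 = -6.4625
  x_2 = -2.3979 - 0.02*-33.5704 = -1.7265
  y_2 = -3.2313 - 0.02*-6.4625 = -3.102
f(-1.7265, -3.102) = 7*(-1.7265)^2 + 1*(-3.102)^2 = 30.4876


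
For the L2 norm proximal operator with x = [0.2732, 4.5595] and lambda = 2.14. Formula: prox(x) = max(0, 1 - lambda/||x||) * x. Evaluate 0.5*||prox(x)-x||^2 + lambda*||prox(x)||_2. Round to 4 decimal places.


Step 1: Compute ||x||.
||x|| = 4.5677
Step 2: Compute scaling factor.
scale = max(0, 1 - 2.14/4.5677) = 0.5315
Step 3: prox(x) = [0.1452, 2.4233]
||prox(x)|| = 2.4277
Step 4: Proximal objective.
0.5*||prox-x||^2 = 2.2898
lambda*||prox|| = 5.1953
Total = 7.485
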